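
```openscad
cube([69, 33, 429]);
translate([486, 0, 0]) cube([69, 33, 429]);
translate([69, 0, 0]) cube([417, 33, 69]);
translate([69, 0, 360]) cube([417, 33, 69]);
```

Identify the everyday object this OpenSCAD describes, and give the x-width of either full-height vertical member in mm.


A picture frame. The border width is 69 mm.

Four thin pieces enclosing a rectangular opening — a picture frame. The two full-height stiles are 429 mm tall; the top rail sits at z = 360 and is 69 mm tall, so the border above the opening is 429 − 360 = 69 mm, matching the stile x-width.


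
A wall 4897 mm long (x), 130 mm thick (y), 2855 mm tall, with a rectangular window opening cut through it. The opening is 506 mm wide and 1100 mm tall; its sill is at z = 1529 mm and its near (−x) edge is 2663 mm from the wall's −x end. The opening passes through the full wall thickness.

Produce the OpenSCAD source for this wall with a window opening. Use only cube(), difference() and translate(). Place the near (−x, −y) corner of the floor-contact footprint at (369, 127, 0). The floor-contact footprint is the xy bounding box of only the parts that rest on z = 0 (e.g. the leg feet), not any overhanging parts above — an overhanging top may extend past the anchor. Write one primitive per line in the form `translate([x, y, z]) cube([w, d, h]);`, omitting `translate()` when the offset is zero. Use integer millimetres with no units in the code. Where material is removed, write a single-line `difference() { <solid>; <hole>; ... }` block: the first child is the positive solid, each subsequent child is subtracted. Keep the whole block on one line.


difference() { translate([369, 127, 0]) cube([4897, 130, 2855]); translate([3032, 127, 1529]) cube([506, 130, 1100]); }


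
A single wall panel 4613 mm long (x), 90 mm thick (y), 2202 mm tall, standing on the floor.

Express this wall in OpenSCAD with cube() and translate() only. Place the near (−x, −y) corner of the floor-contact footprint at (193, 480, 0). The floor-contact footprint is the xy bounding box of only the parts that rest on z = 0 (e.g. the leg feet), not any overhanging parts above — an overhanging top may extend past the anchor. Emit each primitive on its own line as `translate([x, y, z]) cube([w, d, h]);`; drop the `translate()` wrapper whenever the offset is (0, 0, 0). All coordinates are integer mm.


translate([193, 480, 0]) cube([4613, 90, 2202]);


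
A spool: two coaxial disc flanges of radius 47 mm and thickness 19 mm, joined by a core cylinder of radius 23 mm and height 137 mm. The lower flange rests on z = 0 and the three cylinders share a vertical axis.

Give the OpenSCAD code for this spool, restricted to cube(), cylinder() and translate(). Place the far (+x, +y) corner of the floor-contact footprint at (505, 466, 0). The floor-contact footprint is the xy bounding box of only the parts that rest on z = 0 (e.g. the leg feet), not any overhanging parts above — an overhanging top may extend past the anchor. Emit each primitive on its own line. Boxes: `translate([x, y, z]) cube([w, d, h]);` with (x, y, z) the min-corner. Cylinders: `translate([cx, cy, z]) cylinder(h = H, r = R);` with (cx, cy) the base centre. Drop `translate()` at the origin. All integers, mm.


translate([458, 419, 0]) cylinder(h = 19, r = 47);
translate([458, 419, 19]) cylinder(h = 137, r = 23);
translate([458, 419, 156]) cylinder(h = 19, r = 47);


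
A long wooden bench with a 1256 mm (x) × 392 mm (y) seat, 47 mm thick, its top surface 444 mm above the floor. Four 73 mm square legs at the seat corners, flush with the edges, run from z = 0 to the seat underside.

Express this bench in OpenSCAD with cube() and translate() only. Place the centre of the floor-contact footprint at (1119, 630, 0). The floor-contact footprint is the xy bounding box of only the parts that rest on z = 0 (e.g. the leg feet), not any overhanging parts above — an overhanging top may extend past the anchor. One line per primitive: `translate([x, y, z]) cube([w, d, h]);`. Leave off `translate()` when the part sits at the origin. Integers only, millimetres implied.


translate([491, 434, 397]) cube([1256, 392, 47]);
translate([491, 434, 0]) cube([73, 73, 397]);
translate([491, 753, 0]) cube([73, 73, 397]);
translate([1674, 434, 0]) cube([73, 73, 397]);
translate([1674, 753, 0]) cube([73, 73, 397]);


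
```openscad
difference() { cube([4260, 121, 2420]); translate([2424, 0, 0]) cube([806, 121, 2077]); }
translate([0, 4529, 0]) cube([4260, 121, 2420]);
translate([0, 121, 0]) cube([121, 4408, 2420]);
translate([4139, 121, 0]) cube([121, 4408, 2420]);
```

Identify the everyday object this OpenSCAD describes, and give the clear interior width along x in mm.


A single room. The interior width is 4018 mm.

Four walls enclosing a rectangle with a door in the front wall — a room. Outside width 4260 minus two 121 mm walls gives 4018 mm.


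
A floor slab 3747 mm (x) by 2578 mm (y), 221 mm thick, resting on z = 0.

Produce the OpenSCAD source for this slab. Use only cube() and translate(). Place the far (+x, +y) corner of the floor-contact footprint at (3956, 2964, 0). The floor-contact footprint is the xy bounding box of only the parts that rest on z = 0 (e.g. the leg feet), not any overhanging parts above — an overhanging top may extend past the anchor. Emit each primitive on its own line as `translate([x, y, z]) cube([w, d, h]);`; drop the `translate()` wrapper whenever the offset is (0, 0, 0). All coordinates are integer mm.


translate([209, 386, 0]) cube([3747, 2578, 221]);


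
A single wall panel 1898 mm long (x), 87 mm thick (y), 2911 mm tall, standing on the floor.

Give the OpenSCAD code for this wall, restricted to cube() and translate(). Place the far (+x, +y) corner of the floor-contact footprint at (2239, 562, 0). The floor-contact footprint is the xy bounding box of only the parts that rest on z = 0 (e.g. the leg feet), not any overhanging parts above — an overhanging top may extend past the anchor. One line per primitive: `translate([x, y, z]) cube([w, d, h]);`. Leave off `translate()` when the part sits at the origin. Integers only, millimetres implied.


translate([341, 475, 0]) cube([1898, 87, 2911]);


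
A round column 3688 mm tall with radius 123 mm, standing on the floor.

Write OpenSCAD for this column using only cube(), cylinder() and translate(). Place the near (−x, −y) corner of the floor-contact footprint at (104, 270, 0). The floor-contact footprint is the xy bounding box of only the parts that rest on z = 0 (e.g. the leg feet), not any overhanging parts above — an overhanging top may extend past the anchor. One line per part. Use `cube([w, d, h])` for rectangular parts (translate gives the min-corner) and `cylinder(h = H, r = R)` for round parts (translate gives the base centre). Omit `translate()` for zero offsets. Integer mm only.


translate([227, 393, 0]) cylinder(h = 3688, r = 123);


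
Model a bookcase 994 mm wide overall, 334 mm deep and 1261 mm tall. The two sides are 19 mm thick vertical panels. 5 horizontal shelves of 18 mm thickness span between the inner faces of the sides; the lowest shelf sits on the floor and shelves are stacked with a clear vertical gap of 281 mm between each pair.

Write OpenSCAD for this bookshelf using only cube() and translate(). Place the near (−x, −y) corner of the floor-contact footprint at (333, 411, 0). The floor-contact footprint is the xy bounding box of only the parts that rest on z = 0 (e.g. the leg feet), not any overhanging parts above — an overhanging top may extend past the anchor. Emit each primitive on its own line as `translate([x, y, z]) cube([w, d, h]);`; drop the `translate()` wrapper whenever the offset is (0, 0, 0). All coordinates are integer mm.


translate([333, 411, 0]) cube([19, 334, 1261]);
translate([1308, 411, 0]) cube([19, 334, 1261]);
translate([352, 411, 0]) cube([956, 334, 18]);
translate([352, 411, 299]) cube([956, 334, 18]);
translate([352, 411, 598]) cube([956, 334, 18]);
translate([352, 411, 897]) cube([956, 334, 18]);
translate([352, 411, 1196]) cube([956, 334, 18]);


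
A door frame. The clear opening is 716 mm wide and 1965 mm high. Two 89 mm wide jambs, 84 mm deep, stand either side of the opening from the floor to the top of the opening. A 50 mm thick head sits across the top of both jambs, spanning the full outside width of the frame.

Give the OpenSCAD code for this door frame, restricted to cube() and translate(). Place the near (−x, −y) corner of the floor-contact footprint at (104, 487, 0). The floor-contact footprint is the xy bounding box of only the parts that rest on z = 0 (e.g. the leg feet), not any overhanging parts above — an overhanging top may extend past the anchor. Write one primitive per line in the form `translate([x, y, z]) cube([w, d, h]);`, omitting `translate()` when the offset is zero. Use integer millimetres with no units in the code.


translate([104, 487, 0]) cube([89, 84, 1965]);
translate([909, 487, 0]) cube([89, 84, 1965]);
translate([104, 487, 1965]) cube([894, 84, 50]);


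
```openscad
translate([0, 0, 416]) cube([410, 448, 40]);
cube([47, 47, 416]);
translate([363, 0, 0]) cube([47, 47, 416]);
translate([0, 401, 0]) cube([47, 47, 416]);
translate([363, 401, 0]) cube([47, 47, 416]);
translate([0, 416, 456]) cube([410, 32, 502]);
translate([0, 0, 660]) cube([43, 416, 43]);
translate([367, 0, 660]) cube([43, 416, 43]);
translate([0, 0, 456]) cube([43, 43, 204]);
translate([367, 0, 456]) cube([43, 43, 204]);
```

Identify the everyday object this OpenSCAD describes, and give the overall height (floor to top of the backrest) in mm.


A chair. The overall height is 958 mm.

A slab on four corner posts with a tall panel at the back — a chair. The seat slab sits at z = 416 with thickness 40, and the 502 mm backrest starts at the seat top, so the overall height is 416 + 40 + 502 = 958 mm.


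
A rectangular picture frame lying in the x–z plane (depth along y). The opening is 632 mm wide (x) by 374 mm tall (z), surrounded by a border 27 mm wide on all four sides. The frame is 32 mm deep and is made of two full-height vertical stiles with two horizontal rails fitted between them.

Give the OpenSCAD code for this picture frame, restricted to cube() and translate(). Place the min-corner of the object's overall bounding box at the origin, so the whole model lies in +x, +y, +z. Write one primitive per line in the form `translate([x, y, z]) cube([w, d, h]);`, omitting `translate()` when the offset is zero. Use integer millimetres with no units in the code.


cube([27, 32, 428]);
translate([659, 0, 0]) cube([27, 32, 428]);
translate([27, 0, 0]) cube([632, 32, 27]);
translate([27, 0, 401]) cube([632, 32, 27]);


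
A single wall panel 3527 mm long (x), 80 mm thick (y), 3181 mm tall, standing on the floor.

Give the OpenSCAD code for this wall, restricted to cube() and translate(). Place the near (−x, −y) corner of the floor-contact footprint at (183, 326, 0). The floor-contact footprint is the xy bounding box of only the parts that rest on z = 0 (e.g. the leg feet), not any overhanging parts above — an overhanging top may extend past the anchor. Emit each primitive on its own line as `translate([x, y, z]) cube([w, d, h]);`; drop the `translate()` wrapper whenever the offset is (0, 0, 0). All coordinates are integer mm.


translate([183, 326, 0]) cube([3527, 80, 3181]);


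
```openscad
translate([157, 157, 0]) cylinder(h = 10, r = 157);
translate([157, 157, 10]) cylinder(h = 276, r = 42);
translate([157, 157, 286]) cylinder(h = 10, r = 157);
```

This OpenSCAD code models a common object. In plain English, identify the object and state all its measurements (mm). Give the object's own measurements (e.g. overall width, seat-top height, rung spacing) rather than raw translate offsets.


A spool: two coaxial disc flanges of radius 157 mm and thickness 10 mm, joined by a core cylinder of radius 42 mm and height 276 mm. The lower flange rests on z = 0 and the three cylinders share a vertical axis.


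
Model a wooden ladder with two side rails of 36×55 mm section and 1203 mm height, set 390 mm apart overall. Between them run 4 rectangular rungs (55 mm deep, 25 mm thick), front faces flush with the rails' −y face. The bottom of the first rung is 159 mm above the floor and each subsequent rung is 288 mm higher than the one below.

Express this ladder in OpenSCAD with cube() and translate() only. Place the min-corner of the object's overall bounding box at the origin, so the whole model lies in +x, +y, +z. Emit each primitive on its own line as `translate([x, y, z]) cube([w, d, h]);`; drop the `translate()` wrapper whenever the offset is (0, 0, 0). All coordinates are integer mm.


// rung span = 390 - 2*36 = 318
// rung[k] z = 159 + k*288
cube([36, 55, 1203]);
translate([354, 0, 0]) cube([36, 55, 1203]);
translate([36, 0, 159]) cube([318, 55, 25]);
translate([36, 0, 447]) cube([318, 55, 25]);
translate([36, 0, 735]) cube([318, 55, 25]);
translate([36, 0, 1023]) cube([318, 55, 25]);


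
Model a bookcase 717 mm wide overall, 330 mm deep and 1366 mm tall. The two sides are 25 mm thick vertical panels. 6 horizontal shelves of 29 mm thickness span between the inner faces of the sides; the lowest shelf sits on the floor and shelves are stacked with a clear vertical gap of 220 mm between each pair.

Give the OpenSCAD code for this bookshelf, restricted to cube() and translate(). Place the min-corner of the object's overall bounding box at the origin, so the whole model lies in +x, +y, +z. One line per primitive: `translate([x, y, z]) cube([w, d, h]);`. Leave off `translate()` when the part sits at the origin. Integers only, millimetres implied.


cube([25, 330, 1366]);
translate([692, 0, 0]) cube([25, 330, 1366]);
translate([25, 0, 0]) cube([667, 330, 29]);
translate([25, 0, 249]) cube([667, 330, 29]);
translate([25, 0, 498]) cube([667, 330, 29]);
translate([25, 0, 747]) cube([667, 330, 29]);
translate([25, 0, 996]) cube([667, 330, 29]);
translate([25, 0, 1245]) cube([667, 330, 29]);


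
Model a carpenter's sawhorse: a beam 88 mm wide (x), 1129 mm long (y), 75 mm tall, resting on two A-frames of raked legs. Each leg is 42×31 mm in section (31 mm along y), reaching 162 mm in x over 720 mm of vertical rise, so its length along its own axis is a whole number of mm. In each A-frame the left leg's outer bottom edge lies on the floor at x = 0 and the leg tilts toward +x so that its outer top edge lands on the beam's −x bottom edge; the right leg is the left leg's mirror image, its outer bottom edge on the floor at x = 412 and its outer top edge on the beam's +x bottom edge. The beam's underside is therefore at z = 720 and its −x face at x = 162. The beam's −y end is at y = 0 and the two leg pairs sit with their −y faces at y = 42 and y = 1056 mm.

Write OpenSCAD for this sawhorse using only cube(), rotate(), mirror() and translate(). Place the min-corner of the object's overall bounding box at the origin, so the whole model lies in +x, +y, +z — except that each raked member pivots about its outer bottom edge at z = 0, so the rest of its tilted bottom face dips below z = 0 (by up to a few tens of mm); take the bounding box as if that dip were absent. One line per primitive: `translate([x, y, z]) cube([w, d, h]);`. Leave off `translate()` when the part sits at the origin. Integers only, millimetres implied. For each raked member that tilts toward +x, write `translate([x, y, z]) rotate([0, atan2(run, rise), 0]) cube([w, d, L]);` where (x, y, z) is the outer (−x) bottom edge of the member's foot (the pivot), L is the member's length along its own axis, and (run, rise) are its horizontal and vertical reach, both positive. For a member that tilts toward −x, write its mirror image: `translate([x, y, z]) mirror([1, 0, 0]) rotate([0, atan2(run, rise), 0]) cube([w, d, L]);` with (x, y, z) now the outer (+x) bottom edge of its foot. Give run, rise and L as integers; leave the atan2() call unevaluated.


translate([162, 0, 720]) cube([88, 1129, 75]);
translate([0, 42, 0]) rotate([0, atan2(162, 720), 0]) cube([42, 31, 738]);
translate([412, 42, 0]) mirror([1, 0, 0]) rotate([0, atan2(162, 720), 0]) cube([42, 31, 738]);
translate([0, 1056, 0]) rotate([0, atan2(162, 720), 0]) cube([42, 31, 738]);
translate([412, 1056, 0]) mirror([1, 0, 0]) rotate([0, atan2(162, 720), 0]) cube([42, 31, 738]);


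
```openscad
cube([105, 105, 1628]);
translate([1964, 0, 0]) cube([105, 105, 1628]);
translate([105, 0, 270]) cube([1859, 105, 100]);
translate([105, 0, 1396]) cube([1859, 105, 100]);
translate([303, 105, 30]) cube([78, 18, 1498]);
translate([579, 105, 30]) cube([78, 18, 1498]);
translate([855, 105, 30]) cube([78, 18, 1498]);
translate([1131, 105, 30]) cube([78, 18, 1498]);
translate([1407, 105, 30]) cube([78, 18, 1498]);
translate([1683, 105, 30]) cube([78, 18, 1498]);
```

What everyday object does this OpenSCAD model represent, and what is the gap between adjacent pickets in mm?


A fence section. The picket gap is 198 mm.

Two posts, two rails, 6 pickets — a fence section. Span 1859 mm holds 6 pickets of 78 mm with 7 equal gaps: ⌊(1859 − 6·78) / 7⌋ = 198 mm.


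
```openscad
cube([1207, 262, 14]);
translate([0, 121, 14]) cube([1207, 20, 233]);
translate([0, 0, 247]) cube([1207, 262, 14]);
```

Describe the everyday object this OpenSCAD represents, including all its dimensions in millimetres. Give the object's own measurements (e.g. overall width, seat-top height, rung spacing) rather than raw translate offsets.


An I-beam lying along x, 1207 mm long. Overall section height 261 mm. Two flanges 262 mm wide (y) and 14 mm thick, one on the floor and one at the top; a web 20 mm thick runs between them, centred on the flange width.


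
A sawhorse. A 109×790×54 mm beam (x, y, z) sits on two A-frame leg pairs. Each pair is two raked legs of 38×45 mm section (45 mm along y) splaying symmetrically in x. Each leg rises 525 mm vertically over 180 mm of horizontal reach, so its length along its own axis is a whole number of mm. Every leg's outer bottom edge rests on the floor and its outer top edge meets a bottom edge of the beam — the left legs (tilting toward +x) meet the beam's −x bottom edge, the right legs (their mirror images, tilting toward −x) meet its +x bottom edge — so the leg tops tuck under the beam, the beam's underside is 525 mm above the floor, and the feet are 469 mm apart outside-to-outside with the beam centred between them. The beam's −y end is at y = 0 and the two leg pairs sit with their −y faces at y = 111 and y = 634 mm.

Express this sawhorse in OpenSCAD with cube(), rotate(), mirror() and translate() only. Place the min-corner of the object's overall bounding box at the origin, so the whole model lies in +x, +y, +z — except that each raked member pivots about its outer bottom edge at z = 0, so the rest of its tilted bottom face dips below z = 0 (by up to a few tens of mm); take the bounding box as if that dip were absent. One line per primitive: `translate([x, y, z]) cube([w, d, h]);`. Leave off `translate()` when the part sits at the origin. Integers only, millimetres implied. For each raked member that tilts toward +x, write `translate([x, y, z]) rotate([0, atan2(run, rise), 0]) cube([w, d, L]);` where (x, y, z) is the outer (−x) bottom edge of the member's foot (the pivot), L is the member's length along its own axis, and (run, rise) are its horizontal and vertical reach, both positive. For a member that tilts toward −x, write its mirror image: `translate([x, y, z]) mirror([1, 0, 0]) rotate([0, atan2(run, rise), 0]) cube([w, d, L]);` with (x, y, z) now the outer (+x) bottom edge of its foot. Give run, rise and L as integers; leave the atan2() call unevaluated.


translate([180, 0, 525]) cube([109, 790, 54]);
translate([0, 111, 0]) rotate([0, atan2(180, 525), 0]) cube([38, 45, 555]);
translate([469, 111, 0]) mirror([1, 0, 0]) rotate([0, atan2(180, 525), 0]) cube([38, 45, 555]);
translate([0, 634, 0]) rotate([0, atan2(180, 525), 0]) cube([38, 45, 555]);
translate([469, 634, 0]) mirror([1, 0, 0]) rotate([0, atan2(180, 525), 0]) cube([38, 45, 555]);


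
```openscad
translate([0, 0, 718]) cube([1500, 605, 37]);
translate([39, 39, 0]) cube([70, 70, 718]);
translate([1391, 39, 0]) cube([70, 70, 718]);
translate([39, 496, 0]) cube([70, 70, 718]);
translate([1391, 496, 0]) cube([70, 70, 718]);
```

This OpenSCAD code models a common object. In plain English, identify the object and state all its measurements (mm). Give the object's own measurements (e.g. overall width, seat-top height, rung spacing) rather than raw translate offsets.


A table: top 1500 mm (x) × 605 mm (y), 37 mm thick, upper face at z = 755 mm, on four 70×70 mm square legs, each inset 39 mm from the nearest pair of top edges from z = 0 to the bottom of the top.


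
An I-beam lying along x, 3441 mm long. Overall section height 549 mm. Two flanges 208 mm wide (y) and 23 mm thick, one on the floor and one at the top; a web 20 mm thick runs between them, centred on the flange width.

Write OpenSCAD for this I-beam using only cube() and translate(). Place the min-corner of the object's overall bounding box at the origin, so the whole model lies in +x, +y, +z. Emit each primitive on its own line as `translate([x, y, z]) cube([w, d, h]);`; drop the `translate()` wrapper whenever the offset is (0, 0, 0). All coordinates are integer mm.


cube([3441, 208, 23]);
translate([0, 94, 23]) cube([3441, 20, 503]);
translate([0, 0, 526]) cube([3441, 208, 23]);


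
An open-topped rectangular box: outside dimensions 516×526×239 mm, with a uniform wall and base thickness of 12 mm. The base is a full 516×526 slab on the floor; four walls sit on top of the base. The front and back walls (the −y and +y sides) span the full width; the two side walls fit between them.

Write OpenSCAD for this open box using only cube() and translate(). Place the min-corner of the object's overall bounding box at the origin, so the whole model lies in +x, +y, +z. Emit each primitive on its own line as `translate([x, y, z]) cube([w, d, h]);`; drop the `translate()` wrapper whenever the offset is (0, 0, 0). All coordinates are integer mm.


cube([516, 526, 12]);
translate([0, 0, 12]) cube([516, 12, 227]);
translate([0, 514, 12]) cube([516, 12, 227]);
translate([0, 12, 12]) cube([12, 502, 227]);
translate([504, 12, 12]) cube([12, 502, 227]);


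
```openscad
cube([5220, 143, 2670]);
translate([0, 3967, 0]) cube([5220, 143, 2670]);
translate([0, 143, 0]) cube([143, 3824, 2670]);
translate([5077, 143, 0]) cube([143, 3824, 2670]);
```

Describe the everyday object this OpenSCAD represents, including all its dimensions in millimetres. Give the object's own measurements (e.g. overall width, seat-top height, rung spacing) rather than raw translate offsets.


The wall frame of a small rectangular building: four walls, each 2670 mm tall and 143 mm thick, enclosing a footprint 5220 mm (x) by 4110 mm (y) outside-to-outside, with no floor or roof. The front and back walls (the −y and +y sides) span the full width; the two side walls fit between them.


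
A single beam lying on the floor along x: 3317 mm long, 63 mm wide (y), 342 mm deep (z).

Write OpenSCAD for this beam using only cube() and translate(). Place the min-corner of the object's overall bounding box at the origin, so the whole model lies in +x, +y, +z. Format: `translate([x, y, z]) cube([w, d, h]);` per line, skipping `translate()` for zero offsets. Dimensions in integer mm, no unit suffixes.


cube([3317, 63, 342]);


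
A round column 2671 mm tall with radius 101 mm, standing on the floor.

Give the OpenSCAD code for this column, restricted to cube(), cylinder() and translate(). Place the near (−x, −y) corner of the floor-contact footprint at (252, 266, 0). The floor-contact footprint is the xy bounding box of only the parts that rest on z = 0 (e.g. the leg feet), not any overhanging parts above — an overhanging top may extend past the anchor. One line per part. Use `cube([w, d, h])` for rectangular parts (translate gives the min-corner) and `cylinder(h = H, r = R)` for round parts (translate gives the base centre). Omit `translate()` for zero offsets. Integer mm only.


translate([353, 367, 0]) cylinder(h = 2671, r = 101);


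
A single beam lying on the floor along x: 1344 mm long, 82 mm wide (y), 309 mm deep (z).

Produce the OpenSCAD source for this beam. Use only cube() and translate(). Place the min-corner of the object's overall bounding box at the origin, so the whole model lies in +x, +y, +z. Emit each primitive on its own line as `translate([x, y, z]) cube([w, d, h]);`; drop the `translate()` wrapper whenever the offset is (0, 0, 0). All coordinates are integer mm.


cube([1344, 82, 309]);


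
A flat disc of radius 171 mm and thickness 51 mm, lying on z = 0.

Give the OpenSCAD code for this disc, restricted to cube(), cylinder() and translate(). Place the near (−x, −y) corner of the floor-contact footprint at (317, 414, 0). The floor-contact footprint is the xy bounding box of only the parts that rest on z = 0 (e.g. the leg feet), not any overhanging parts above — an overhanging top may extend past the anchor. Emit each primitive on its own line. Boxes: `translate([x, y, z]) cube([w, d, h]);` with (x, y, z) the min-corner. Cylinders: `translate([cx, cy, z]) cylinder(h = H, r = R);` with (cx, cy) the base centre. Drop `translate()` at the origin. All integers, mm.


translate([488, 585, 0]) cylinder(h = 51, r = 171);


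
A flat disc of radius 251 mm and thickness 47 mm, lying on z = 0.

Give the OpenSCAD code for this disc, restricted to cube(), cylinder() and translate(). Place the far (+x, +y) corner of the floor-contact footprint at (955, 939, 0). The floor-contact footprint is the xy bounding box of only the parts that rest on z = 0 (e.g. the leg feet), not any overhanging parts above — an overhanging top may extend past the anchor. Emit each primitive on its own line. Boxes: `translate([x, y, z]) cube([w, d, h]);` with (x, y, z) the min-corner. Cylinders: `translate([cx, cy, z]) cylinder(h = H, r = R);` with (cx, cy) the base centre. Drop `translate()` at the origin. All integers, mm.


translate([704, 688, 0]) cylinder(h = 47, r = 251);


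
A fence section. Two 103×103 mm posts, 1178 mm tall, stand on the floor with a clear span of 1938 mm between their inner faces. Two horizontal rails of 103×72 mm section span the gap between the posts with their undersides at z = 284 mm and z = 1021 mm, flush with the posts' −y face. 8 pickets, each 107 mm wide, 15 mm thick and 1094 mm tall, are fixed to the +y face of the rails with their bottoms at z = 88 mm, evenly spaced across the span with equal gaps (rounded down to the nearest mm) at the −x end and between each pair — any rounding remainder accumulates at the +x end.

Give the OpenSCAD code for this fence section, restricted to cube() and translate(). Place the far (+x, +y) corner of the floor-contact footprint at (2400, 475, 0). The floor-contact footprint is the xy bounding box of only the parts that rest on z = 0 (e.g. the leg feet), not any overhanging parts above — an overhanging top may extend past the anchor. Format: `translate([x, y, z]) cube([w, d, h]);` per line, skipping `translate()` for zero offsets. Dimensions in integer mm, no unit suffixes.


translate([256, 372, 0]) cube([103, 103, 1178]);
translate([2297, 372, 0]) cube([103, 103, 1178]);
translate([359, 372, 284]) cube([1938, 103, 72]);
translate([359, 372, 1021]) cube([1938, 103, 72]);
translate([479, 475, 88]) cube([107, 15, 1094]);
translate([706, 475, 88]) cube([107, 15, 1094]);
translate([933, 475, 88]) cube([107, 15, 1094]);
translate([1160, 475, 88]) cube([107, 15, 1094]);
translate([1387, 475, 88]) cube([107, 15, 1094]);
translate([1614, 475, 88]) cube([107, 15, 1094]);
translate([1841, 475, 88]) cube([107, 15, 1094]);
translate([2068, 475, 88]) cube([107, 15, 1094]);


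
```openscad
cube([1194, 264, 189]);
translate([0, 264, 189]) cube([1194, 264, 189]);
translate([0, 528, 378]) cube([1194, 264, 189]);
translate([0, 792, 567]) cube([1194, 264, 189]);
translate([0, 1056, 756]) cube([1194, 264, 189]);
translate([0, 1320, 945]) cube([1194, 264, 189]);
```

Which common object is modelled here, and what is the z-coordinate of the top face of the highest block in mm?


A staircase. The total rise is 1134 mm.

6 identical blocks, each offset up and back from the previous — a staircase. Each step is 189 mm tall and there are 6 of them, so the total rise is 6 × 189 = 1134 mm.


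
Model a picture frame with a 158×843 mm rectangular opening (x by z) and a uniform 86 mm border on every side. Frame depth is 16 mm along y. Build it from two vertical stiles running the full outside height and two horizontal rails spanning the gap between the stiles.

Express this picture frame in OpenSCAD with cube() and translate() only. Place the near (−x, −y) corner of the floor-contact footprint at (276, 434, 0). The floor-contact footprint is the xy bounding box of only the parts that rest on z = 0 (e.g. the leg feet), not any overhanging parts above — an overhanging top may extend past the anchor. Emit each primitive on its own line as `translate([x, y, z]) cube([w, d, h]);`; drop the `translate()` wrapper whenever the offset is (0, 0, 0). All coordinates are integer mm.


translate([276, 434, 0]) cube([86, 16, 1015]);
translate([520, 434, 0]) cube([86, 16, 1015]);
translate([362, 434, 0]) cube([158, 16, 86]);
translate([362, 434, 929]) cube([158, 16, 86]);


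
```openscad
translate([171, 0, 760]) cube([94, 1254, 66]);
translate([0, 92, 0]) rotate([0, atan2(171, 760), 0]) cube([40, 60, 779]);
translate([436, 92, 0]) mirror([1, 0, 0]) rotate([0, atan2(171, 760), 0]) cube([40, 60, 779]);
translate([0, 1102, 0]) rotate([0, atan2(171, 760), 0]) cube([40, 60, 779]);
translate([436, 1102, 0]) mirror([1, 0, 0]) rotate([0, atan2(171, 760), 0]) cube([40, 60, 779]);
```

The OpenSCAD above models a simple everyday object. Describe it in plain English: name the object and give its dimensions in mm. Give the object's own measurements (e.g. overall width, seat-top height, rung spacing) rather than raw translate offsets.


A sawhorse. A 94×1254×66 mm beam (x, y, z) sits on two A-frame leg pairs. Each pair is two raked legs of 40×60 mm section (60 mm along y) splaying symmetrically in x. Each leg rises 760 mm vertically over 171 mm of horizontal reach and is 779 mm long along its own axis. Every leg's outer bottom edge rests on the floor and its outer top edge meets a bottom edge of the beam — the left legs (tilting toward +x) meet the beam's −x bottom edge, the right legs (their mirror images, tilting toward −x) meet its +x bottom edge — so the leg tops tuck under the beam, the beam's underside is 760 mm above the floor, and the feet are 436 mm apart outside-to-outside with the beam centred between them. The two leg pairs are set in 92 mm from either end of the beam.


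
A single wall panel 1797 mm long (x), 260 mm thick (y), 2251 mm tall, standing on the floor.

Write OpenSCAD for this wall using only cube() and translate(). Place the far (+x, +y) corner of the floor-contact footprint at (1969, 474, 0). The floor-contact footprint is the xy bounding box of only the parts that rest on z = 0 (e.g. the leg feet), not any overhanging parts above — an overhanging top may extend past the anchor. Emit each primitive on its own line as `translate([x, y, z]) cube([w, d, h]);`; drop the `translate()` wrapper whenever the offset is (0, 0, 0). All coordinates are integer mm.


translate([172, 214, 0]) cube([1797, 260, 2251]);


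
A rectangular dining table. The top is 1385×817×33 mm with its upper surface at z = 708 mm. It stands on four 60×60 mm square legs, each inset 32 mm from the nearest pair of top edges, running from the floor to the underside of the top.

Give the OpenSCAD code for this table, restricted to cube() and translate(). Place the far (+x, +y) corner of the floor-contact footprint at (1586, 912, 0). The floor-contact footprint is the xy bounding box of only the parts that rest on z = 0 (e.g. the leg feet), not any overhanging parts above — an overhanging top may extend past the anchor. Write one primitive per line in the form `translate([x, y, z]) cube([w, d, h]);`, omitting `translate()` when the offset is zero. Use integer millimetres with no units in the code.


// leg_h = 708 - 33 = 675
translate([233, 127, 675]) cube([1385, 817, 33]);
translate([265, 159, 0]) cube([60, 60, 675]);
translate([1526, 159, 0]) cube([60, 60, 675]);
translate([265, 852, 0]) cube([60, 60, 675]);
translate([1526, 852, 0]) cube([60, 60, 675]);


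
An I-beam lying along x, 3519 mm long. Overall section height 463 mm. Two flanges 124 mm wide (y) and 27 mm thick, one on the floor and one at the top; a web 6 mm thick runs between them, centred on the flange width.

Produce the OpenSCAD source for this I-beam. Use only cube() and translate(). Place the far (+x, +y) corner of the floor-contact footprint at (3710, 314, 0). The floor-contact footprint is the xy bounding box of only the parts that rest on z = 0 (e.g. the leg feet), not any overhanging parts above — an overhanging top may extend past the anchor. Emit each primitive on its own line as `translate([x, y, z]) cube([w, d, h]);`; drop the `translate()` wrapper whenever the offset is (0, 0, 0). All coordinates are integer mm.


translate([191, 190, 0]) cube([3519, 124, 27]);
translate([191, 249, 27]) cube([3519, 6, 409]);
translate([191, 190, 436]) cube([3519, 124, 27]);


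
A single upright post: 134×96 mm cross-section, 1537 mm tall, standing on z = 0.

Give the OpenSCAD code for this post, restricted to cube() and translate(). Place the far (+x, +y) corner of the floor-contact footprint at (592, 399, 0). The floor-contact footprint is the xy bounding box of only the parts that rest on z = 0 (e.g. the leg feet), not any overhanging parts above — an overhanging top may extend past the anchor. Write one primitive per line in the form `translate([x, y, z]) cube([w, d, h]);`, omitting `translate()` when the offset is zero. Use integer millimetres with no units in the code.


translate([458, 303, 0]) cube([134, 96, 1537]);


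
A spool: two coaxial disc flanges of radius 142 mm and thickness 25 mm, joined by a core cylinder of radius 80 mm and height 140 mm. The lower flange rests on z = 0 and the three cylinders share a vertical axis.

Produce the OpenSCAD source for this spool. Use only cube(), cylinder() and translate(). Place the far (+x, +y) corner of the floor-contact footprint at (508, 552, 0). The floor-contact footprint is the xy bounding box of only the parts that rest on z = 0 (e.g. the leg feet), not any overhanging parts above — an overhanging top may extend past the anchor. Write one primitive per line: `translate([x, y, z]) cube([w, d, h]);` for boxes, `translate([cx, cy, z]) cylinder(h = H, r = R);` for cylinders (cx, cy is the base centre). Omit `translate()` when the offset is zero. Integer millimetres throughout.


translate([366, 410, 0]) cylinder(h = 25, r = 142);
translate([366, 410, 25]) cylinder(h = 140, r = 80);
translate([366, 410, 165]) cylinder(h = 25, r = 142);


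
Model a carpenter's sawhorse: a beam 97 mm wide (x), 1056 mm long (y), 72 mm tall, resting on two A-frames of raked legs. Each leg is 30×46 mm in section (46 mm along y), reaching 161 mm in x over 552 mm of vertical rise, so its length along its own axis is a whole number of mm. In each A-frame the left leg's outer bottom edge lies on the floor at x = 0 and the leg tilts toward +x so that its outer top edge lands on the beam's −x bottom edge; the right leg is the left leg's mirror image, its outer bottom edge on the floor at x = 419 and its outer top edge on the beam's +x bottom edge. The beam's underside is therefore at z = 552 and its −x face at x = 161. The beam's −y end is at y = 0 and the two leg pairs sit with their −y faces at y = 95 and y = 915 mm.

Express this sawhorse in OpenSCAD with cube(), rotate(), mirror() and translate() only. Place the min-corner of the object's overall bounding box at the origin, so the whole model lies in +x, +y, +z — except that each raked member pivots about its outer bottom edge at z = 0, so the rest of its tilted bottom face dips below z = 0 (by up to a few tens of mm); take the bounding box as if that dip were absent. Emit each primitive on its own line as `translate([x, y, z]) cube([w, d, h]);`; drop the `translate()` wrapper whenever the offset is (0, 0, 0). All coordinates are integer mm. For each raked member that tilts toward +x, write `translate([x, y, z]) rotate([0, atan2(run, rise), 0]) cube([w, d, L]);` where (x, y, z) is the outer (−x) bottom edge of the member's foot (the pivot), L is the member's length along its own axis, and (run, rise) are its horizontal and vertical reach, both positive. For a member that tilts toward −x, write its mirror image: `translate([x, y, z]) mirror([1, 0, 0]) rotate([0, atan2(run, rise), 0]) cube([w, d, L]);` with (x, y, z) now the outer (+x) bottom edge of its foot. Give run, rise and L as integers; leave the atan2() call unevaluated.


translate([161, 0, 552]) cube([97, 1056, 72]);
translate([0, 95, 0]) rotate([0, atan2(161, 552), 0]) cube([30, 46, 575]);
translate([419, 95, 0]) mirror([1, 0, 0]) rotate([0, atan2(161, 552), 0]) cube([30, 46, 575]);
translate([0, 915, 0]) rotate([0, atan2(161, 552), 0]) cube([30, 46, 575]);
translate([419, 915, 0]) mirror([1, 0, 0]) rotate([0, atan2(161, 552), 0]) cube([30, 46, 575]);


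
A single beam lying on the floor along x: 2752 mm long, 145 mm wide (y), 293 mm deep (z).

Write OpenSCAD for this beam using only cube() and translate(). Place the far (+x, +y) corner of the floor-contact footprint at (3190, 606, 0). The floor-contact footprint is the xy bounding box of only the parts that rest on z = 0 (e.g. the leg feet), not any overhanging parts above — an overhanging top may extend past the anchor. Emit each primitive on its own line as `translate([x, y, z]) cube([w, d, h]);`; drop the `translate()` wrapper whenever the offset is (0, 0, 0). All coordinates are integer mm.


translate([438, 461, 0]) cube([2752, 145, 293]);


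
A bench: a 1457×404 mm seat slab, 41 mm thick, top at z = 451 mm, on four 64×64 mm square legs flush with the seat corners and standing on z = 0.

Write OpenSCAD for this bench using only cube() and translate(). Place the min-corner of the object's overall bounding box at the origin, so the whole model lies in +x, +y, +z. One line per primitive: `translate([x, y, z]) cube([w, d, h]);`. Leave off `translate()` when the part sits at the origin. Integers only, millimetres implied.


translate([0, 0, 410]) cube([1457, 404, 41]);
cube([64, 64, 410]);
translate([0, 340, 0]) cube([64, 64, 410]);
translate([1393, 0, 0]) cube([64, 64, 410]);
translate([1393, 340, 0]) cube([64, 64, 410]);


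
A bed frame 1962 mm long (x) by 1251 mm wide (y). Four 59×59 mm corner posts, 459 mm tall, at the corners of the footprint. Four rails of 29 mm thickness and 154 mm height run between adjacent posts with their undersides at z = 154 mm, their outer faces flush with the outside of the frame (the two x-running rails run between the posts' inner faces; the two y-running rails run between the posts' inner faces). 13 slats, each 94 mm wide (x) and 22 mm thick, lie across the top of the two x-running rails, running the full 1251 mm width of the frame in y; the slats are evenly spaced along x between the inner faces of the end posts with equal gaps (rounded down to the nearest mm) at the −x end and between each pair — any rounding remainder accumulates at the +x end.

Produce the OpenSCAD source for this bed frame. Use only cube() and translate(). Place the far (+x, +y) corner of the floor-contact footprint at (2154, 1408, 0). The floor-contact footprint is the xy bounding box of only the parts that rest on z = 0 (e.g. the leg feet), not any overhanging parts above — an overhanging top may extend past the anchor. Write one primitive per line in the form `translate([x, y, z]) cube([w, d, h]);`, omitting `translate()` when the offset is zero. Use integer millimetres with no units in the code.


translate([192, 157, 0]) cube([59, 59, 459]);
translate([192, 1349, 0]) cube([59, 59, 459]);
translate([2095, 157, 0]) cube([59, 59, 459]);
translate([2095, 1349, 0]) cube([59, 59, 459]);
translate([251, 157, 154]) cube([1844, 29, 154]);
translate([251, 1379, 154]) cube([1844, 29, 154]);
translate([192, 216, 154]) cube([29, 1133, 154]);
translate([2125, 216, 154]) cube([29, 1133, 154]);
translate([295, 157, 308]) cube([94, 1251, 22]);
translate([433, 157, 308]) cube([94, 1251, 22]);
translate([571, 157, 308]) cube([94, 1251, 22]);
translate([709, 157, 308]) cube([94, 1251, 22]);
translate([847, 157, 308]) cube([94, 1251, 22]);
translate([985, 157, 308]) cube([94, 1251, 22]);
translate([1123, 157, 308]) cube([94, 1251, 22]);
translate([1261, 157, 308]) cube([94, 1251, 22]);
translate([1399, 157, 308]) cube([94, 1251, 22]);
translate([1537, 157, 308]) cube([94, 1251, 22]);
translate([1675, 157, 308]) cube([94, 1251, 22]);
translate([1813, 157, 308]) cube([94, 1251, 22]);
translate([1951, 157, 308]) cube([94, 1251, 22]);
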